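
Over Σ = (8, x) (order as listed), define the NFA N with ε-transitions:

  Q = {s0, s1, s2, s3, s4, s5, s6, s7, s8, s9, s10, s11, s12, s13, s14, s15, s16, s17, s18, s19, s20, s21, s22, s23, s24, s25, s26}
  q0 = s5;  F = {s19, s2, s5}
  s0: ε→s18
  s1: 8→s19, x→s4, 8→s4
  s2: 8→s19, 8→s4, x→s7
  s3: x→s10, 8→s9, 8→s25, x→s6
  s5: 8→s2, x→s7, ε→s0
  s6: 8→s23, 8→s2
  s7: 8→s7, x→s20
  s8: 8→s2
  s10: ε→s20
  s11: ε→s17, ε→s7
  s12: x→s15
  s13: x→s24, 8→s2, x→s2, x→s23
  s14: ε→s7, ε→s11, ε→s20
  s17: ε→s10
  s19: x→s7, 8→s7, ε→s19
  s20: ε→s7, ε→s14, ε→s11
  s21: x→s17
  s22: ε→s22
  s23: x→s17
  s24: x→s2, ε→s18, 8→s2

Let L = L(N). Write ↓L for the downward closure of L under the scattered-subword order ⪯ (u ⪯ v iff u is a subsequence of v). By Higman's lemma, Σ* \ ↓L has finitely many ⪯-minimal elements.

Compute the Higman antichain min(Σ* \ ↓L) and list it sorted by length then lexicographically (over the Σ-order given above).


|Q|=27, |F|=3, |δ|=43 (15 ε).
min D↑ (4 st, q0=0, F={2}): 0:8→1,x→2 1:8→3,x→2 2:8→2,x→2 3:8→2,x→2 (ε-aug+det+¬).
'x': run [12, 6] end={s10,s11,s14,s17,s20,s7} — reject; 1/1 del acc.
'888': N↓-sim [12, 9, 8, 6] end={s10,s11,s14,s17,s20,s7} — reject; 3/3 del acc.
2 minimals (antichain).

Antichain: [x, 888].


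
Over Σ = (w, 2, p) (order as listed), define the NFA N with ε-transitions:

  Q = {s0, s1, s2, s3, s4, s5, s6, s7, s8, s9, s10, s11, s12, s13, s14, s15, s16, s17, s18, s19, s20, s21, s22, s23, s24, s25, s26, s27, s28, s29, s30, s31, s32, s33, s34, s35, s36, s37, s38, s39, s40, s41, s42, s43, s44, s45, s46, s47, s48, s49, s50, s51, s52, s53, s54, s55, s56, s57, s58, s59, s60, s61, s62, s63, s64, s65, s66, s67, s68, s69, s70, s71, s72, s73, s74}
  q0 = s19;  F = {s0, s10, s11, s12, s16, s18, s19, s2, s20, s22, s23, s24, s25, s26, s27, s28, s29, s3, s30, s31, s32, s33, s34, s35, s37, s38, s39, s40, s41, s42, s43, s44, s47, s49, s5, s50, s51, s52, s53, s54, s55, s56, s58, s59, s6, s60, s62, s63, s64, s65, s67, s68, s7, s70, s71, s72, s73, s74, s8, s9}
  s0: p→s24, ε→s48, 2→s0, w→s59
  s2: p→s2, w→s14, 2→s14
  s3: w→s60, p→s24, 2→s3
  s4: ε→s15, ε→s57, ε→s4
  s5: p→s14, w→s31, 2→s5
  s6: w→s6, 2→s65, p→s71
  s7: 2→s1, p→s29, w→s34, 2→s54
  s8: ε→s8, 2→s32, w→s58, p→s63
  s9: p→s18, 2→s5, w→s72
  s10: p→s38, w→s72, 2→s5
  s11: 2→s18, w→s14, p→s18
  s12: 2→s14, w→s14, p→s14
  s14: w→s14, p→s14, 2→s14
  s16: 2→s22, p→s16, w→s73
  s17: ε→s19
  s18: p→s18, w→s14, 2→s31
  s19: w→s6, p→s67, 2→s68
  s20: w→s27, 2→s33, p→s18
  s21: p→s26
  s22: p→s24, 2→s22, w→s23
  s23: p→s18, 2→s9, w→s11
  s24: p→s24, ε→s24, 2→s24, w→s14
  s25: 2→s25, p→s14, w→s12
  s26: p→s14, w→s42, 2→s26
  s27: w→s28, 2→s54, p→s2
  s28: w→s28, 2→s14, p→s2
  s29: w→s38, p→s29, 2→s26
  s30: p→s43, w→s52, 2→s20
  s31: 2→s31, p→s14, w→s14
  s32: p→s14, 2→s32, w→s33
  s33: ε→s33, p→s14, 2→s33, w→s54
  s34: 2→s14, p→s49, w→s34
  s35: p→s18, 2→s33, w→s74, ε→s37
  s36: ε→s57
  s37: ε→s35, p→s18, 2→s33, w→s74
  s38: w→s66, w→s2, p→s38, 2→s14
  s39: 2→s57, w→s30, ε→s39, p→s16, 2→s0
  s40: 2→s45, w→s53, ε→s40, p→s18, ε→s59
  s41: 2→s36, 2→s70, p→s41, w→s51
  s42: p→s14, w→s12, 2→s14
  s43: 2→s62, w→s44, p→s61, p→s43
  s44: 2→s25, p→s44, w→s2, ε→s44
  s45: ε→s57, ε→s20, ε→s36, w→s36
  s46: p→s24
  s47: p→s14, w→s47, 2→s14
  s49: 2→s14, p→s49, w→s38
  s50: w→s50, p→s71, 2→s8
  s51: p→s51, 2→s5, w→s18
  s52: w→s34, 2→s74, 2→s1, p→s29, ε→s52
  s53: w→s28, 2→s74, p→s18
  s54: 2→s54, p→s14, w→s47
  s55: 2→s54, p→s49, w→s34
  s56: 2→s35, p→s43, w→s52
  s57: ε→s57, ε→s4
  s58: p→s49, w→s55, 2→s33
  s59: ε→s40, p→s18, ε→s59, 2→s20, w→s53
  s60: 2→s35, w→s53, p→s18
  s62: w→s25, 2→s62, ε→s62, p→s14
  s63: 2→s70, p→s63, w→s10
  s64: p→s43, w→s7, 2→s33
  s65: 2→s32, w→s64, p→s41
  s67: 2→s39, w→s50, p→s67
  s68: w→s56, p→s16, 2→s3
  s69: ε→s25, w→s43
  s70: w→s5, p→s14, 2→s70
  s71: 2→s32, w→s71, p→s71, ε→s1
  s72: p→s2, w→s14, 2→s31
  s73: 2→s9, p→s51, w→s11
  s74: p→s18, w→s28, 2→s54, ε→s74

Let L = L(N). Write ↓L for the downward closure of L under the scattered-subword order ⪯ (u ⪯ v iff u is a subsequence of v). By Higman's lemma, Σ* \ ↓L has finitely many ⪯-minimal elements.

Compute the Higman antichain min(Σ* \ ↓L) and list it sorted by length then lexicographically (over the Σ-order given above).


|Q|=75, |F|=60, |δ|=220 (27 ε).
min D↑ (59 st, q0=0, F={26}): 0:w→1,2→2,p→3 1:w→1,2→4,p→5 2:w→6,2→7,p→8 3:w→9,2→10,p→3 4:w→11,2→12,p→13 5:w→5,2→12,p→5 6:w→14,2→15,p→16 7:w→17,2→7,p→18 8:w→19,2→20,p→8 9:w→9,2→21,p→5 10:w→22,2→23,p→8 11:w→24,2→25,p→16 12:w→25,2→12,p→26 13:w→27,2→28,p→13 14:w→29,2→30,p→31 15:w→30,2→25,p→32 16:w→33,2→34,p→16 17:w→35,2→15,p→32 18:w→26,2→18,p→18 19:w→36,2→37,p→27 20:w→38,2→20,p→18 21:w→39,2→12,p→40 22:w→14,2→41,p→16 23:w→42,2→23,p→18 24:w→29,2→43,p→31 25:w→43,2→25,p→26 26:w→26,2→26,p→26 27:w→32,2→44,p→27 28:w→44,2→28,p→26 29:w→29,2→26,p→45 30:w→46,2→43,p→32 31:w→47,2→48,p→31 32:w→26,2→49,p→32 33:w→50,2→51,p→33 34:w→51,2→34,p→26 35:w→46,2→30,p→32 36:w→26,2→32,p→32 37:w→52,2→44,p→32 38:w→36,2→37,p→32 39:w→53,2→25,p→45 40:w→54,2→28,p→40 41:w→55,2→25,p→32 42:w→35,2→41,p→32 43:w→56,2→43,p→26 44:w→49,2→44,p→26 45:w→47,2→26,p→45 46:w→46,2→26,p→50 47:w→50,2→26,p→47 48:w→57,2→48,p→26 49:w→26,2→49,p→26 50:w→26,2→26,p→50 51:w→58,2→51,p→26 52:w→26,2→49,p→50 53:w→29,2→43,p→45 54:w→52,2→44,p→47 55:w→46,2→43,p→50 56:w→56,2→26,p→26 57:w→58,2→26,p→26 58:w→26,2→26,p→26 [Hopcroft].
'w22p': run [70, 60, 47, 18, 1] end={s14} rej; 4/4 deletions ∈↓L.
'wp2p': run [70, 60, 33, 17, 1] end={s14} — reject; 4/4 del acc.
'22pw': run [70, 65, 40, 5, 1] end={s14} ∉↓L; 4/4 single-dels accept.
'2www2': run [70, 65, 51, 30, 10, 1] end={s14} — reject; 5/5 del acc.
'2pwww': run [70, 65, 34, 18, 8, 1] end={s14} — reject; 5/5 del acc.
'pw2wp2': N↓-sim [70, 59, 51, 36, 24, 5, 1] end={s14} — reject; 6/6 deletions ∈↓L.
6 minimals (antichain).

A = [w22p, wp2p, 22pw, 2www2, 2pwww, pw2wp2].


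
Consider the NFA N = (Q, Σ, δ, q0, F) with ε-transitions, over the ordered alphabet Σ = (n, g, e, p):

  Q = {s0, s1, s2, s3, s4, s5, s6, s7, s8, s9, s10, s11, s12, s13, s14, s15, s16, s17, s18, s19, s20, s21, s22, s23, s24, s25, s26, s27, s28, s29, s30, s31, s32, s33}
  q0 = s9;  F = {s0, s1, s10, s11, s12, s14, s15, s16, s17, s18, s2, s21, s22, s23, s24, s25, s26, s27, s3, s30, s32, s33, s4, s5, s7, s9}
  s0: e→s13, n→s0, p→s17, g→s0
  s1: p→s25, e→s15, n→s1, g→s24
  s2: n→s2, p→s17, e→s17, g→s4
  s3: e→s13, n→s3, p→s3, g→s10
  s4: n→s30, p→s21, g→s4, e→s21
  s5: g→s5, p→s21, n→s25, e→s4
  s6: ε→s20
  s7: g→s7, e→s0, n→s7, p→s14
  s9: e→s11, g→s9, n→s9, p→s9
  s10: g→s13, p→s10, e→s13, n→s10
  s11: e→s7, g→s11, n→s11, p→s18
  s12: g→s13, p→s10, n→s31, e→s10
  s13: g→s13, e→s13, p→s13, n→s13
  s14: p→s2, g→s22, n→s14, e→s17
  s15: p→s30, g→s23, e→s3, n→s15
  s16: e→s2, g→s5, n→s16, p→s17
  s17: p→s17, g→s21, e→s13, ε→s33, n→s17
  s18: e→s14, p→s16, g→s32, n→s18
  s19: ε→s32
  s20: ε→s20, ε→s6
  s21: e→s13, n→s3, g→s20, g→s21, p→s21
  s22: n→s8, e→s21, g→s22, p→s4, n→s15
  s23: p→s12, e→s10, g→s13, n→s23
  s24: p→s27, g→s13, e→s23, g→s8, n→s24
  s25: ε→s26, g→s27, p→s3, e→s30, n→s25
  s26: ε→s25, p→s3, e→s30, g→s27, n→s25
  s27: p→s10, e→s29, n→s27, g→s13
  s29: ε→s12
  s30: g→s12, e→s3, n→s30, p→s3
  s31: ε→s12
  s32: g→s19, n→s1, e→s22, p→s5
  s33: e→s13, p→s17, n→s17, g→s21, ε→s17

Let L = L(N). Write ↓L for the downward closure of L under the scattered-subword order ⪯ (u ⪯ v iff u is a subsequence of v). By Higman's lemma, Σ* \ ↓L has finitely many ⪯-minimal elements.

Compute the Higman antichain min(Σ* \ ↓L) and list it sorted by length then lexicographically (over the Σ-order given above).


A = [eeee, epppe, epgngg].

|Q|=34, |F|=26, |δ|=121 (10 ε).
min D↑ (25 st, q0=0, F={8}): 0:n→0,g→0,e→1,p→0 1:n→1,g→1,e→2,p→3 2:n→2,g→2,e→4,p→5 3:n→3,g→6,e→5,p→7 4:n→4,g→4,e→8,p→9 5:n→5,g→10,e→9,p→11 6:n→12,g→6,e→10,p→13 7:n→7,g→13,e→11,p→9 8:n→8,g→8,e→8,p→8 9:n→9,g→14,e→8,p→9 10:n→15,g→10,e→14,p→16 11:n→11,g→16,e→9,p→9 12:n→12,g→17,e→15,p→18 13:n→18,g→13,e→16,p→14 14:n→19,g→14,e→8,p→14 15:n→15,g→20,e→19,p→21 16:n→21,g→16,e→14,p→14 17:n→17,g→8,e→20,p→22 18:n→18,g→22,e→21,p→19 19:n→19,g→23,e→8,p→19 20:n→20,g→8,e→23,p→24 21:n→21,g→24,e→19,p→19 22:n→22,g→8,e→24,p→23 23:n→23,g→8,e→8,p→23 24:n→24,g→8,e→23,p→23 (ε-aug+det+¬).
'eeee': N↓-sim [33, 32, 21, 9, 1] end={s13} ∉↓L; 4/4 del acc.
'epppe': N↓-sim [33, 32, 29, 19, 8, 1] end={s13} ∉↓L; 5/5 deletions ∈↓L.
'epgngg': |S_i|=[33, 32, 29, 23, 15, 9, 2] end={s13,s8} — reject; 6/6 single-dels accept.
3 words, ⪯-incomp.


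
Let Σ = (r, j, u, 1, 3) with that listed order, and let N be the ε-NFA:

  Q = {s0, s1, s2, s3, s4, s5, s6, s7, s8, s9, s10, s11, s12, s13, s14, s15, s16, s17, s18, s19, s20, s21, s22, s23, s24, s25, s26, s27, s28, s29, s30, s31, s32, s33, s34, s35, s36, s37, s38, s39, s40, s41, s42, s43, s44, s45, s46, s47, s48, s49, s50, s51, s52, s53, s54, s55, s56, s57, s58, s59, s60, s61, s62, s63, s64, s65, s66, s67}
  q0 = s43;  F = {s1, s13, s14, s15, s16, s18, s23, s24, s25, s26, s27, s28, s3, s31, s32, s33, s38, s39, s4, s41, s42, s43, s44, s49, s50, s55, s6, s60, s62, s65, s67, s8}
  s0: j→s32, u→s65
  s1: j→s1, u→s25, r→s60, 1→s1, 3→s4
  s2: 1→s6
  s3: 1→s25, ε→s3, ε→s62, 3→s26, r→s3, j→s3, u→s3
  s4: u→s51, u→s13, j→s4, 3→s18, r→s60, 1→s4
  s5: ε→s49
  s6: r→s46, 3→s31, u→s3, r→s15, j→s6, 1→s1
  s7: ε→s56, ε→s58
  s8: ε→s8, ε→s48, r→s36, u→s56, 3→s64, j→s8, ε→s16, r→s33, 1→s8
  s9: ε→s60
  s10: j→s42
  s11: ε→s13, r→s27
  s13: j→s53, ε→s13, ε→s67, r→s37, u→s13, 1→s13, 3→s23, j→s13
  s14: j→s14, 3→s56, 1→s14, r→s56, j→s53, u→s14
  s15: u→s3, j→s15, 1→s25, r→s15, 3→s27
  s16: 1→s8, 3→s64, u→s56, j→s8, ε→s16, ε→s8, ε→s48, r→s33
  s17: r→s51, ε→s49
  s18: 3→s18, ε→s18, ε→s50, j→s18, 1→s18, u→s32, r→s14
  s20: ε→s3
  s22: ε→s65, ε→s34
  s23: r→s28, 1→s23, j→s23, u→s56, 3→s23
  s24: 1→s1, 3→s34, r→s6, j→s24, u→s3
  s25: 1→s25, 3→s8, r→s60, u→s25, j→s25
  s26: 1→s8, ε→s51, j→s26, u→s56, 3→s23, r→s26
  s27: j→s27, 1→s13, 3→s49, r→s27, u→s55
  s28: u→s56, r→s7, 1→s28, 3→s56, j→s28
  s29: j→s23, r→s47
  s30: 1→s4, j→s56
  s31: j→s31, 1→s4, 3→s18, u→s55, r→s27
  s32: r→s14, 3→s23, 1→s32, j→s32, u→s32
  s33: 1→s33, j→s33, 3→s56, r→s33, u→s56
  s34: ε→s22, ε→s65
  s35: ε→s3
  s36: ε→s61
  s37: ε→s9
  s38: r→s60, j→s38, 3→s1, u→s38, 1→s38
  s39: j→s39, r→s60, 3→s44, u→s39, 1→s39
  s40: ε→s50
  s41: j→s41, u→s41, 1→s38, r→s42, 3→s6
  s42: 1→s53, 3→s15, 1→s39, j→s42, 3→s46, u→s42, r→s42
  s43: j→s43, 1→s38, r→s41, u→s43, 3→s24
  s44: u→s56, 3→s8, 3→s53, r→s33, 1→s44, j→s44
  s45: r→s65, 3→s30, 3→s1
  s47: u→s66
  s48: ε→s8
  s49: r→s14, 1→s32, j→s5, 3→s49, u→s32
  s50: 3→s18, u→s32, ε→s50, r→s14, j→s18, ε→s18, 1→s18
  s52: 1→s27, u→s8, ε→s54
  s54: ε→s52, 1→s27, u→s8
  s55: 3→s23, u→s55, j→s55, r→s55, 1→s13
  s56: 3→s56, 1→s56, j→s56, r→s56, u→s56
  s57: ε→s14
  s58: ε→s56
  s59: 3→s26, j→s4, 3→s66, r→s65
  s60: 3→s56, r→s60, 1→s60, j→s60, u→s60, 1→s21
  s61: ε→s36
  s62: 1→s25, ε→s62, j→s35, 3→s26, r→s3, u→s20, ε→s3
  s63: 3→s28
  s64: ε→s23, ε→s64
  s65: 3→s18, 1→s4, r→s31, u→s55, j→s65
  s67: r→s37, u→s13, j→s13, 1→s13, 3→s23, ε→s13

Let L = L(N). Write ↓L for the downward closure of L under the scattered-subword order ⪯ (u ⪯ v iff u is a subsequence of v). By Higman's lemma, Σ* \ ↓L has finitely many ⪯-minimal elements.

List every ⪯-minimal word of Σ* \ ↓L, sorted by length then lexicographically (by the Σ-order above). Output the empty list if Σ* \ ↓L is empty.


|Q|=68, |F|=32, |δ|=238 (41 ε).
min D↑ (29 st, q0=0, F={13}): 0:r→1,j→0,u→0,1→2,3→3 1:r→4,j→1,u→1,1→2,3→5 2:r→6,j→2,u→2,1→2,3→7 3:r→5,j→3,u→8,1→7,3→9 4:r→4,j→4,u→4,1→10,3→11 5:r→11,j→5,u→8,1→7,3→12 6:r→6,j→6,u→6,1→6,3→13 7:r→6,j→7,u→14,1→7,3→15 8:r→8,j→8,u→8,1→14,3→16 9:r→12,j→9,u→17,1→15,3→18 10:r→6,j→10,u→10,1→10,3→19 11:r→11,j→11,u→8,1→14,3→20 12:r→20,j→12,u→17,1→15,3→18 13:r→13,j→13,u→13,1→13,3→13 14:r→6,j→14,u→14,1→14,3→21 15:r→6,j→15,u→22,1→15,3→18 16:r→16,j→16,u→13,1→21,3→23 17:r→17,j→17,u→17,1→22,3→23 18:r→24,j→18,u→25,1→18,3→18 19:r→26,j→19,u→13,1→19,3→21 20:r→20,j→20,u→17,1→22,3→27 21:r→26,j→21,u→13,1→21,3→23 22:r→6,j→22,u→22,1→22,3→23 23:r→28,j→23,u→13,1→23,3→23 24:r→13,j→24,u→24,1→24,3→13 25:r→24,j→25,u→25,1→25,3→23 26:r→26,j→26,u→13,1→26,3→13 27:r→24,j→27,u→25,1→25,3→27 28:r→13,j→28,u→13,1→28,3→13.
'1r3': run [50, 30, 13, 1] end={s56} ∉↓L; 3/3 deletions ∈↓L.
'3u3u': N↓-sim [50, 45, 29, 14, 1] end={s56} — reject; 4/4 single-dels accept.
'rr13u': |S_i|=[50, 45, 37, 24, 14, 1] end={s56} ∉↓L; 5/5 deletions ∈↓L.
'333rr': N↓-sim [50, 45, 34, 13, 6, 3] end={s56,s58,s7} — reject; 5/5 single-dels accept.
'333r3': run [50, 45, 34, 13, 6, 1] end={s56} ∉↓L; 5/5 del acc.
5 minimals (antichain).

A = [1r3, 3u3u, rr13u, 333rr, 333r3].


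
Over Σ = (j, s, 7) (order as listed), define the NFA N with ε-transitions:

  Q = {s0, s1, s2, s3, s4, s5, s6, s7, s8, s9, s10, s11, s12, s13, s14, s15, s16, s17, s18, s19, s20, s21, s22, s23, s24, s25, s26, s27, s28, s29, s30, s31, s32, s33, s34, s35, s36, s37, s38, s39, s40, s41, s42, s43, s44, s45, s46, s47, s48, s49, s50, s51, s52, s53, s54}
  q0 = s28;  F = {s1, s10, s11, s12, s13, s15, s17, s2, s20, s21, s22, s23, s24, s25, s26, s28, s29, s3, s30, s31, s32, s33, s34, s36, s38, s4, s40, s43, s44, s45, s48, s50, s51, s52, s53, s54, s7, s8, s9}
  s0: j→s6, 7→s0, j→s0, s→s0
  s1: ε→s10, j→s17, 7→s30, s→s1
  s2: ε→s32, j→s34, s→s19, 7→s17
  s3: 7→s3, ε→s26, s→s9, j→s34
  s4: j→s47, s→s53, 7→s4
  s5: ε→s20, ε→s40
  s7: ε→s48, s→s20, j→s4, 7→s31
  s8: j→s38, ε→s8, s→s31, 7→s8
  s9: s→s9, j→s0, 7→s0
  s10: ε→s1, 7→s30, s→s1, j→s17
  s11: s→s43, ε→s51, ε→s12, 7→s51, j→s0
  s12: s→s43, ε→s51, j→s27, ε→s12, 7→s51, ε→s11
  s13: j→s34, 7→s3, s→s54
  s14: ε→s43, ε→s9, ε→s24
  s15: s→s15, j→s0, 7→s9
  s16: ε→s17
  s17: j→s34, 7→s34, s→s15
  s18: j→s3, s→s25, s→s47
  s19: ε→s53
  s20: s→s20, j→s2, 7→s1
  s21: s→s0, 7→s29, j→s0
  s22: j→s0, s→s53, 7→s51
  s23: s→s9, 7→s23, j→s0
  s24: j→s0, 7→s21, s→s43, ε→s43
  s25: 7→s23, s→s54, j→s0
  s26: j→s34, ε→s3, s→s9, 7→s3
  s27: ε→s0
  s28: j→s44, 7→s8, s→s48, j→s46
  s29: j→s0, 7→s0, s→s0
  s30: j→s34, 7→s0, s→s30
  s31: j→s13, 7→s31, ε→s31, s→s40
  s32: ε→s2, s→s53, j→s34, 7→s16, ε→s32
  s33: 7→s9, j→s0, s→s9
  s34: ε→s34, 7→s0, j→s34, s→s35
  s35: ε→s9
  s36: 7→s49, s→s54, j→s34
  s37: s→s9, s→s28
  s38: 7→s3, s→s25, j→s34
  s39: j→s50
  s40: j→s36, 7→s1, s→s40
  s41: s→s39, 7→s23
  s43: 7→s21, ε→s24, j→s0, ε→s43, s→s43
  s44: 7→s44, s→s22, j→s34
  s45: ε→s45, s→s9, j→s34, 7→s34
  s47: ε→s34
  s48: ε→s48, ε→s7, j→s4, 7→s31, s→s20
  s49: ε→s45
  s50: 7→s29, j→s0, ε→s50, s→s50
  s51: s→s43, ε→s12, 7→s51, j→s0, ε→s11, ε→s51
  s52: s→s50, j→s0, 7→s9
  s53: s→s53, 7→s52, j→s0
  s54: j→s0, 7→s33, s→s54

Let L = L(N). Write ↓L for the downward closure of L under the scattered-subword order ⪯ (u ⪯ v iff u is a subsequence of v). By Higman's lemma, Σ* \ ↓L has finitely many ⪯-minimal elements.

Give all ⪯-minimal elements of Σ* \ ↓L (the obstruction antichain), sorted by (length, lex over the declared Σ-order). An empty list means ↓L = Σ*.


Antichain: [jj7, jsj, ss777, 7j7s7, js7s7s].

|Q|=55, |F|=39, |δ|=167 (37 ε).
min D↑ (33 st, q0=0, F={11}): 0:j→1,s→2,7→3 1:j→4,s→5,7→1 2:j→6,s→7,7→8 3:j→9,s→8,7→3 4:j→4,s→10,7→11 5:j→11,s→12,7→13 6:j→4,s→12,7→6 7:j→14,s→7,7→15 8:j→16,s→17,7→8 9:j→4,s→18,7→19 10:j→11,s→10,7→11 11:j→11,s→11,7→11 12:j→11,s→12,7→20 13:j→11,s→21,7→13 14:j→4,s→12,7→22 15:j→22,s→15,7→23 16:j→4,s→24,7→19 17:j→25,s→17,7→15 18:j→11,s→24,7→26 19:j→4,s→10,7→19 20:j→11,s→27,7→10 21:j→11,s→21,7→28 22:j→4,s→29,7→4 23:j→4,s→23,7→11 24:j→11,s→24,7→30 25:j→4,s→24,7→31 26:j→11,s→10,7→26 27:j→11,s→27,7→32 28:j→11,s→11,7→32 29:j→11,s→29,7→10 30:j→11,s→10,7→10 31:j→4,s→10,7→4 32:j→11,s→11,7→11 (ε-aug+det+¬).
'jj7': |S_i|=[48, 38, 7, 2] end={s0,s6} ∉↓L; 3/3 single-dels accept.
'jsj': N↓-sim [48, 38, 22, 3] end={s0,s27,s6} ∉↓L; 3/3 del acc.
'ss777': run [48, 43, 28, 18, 7, 2] end={s0,s6} — reject; 5/5 deletions ∈↓L.
'7j7s7': |S_i|=[48, 40, 20, 11, 4, 2] end={s0,s6} — reject; 5/5 deletions ∈↓L.
'js7s7s': run [48, 38, 22, 15, 8, 4, 2] end={s0,s6} ∉↓L; 6/6 del acc.
5 words, ⪯-incomp.


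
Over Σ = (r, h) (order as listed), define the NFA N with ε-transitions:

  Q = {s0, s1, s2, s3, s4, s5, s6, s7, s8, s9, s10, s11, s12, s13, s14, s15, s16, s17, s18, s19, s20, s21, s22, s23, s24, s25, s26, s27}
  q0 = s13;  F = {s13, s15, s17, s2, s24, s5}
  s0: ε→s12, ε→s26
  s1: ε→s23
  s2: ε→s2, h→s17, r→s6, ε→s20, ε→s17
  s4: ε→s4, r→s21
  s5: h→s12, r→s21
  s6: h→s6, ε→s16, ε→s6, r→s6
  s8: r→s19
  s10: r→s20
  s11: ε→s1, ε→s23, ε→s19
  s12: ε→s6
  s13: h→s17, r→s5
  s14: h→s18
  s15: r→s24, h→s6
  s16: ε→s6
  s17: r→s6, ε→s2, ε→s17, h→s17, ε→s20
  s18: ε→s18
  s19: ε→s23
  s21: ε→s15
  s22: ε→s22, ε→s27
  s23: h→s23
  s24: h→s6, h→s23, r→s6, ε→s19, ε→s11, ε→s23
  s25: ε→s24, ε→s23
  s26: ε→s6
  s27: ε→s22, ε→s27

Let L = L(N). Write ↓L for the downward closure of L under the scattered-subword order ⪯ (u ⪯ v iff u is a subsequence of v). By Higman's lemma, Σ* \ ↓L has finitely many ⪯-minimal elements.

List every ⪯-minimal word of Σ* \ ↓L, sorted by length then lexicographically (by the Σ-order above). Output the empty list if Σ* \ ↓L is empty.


|Q|=28, |F|=6, |δ|=50 (30 ε).
min D↑ (6 st, q0=0, F={4}): 0:r→1,h→2 1:r→3,h→4 2:r→4,h→2 3:r→5,h→4 4:r→4,h→4 5:r→4,h→4 (ε-aug+det+¬).
'rh': run [15, 11, 4] end={s12,s16,s23,s6} ∉↓L; 2/2 single-dels accept.
'hr': N↓-sim [15, 7, 2] end={s16,s6} — reject; 2/2 deletions ∈↓L.
'rrrr': N↓-sim [15, 11, 9, 7, 2] end={s16,s6} ∉↓L; 4/4 deletions ∈↓L.
3 words, ⪯-incomp.

min(Σ*\↓L) = [rh, hr, rrrr].


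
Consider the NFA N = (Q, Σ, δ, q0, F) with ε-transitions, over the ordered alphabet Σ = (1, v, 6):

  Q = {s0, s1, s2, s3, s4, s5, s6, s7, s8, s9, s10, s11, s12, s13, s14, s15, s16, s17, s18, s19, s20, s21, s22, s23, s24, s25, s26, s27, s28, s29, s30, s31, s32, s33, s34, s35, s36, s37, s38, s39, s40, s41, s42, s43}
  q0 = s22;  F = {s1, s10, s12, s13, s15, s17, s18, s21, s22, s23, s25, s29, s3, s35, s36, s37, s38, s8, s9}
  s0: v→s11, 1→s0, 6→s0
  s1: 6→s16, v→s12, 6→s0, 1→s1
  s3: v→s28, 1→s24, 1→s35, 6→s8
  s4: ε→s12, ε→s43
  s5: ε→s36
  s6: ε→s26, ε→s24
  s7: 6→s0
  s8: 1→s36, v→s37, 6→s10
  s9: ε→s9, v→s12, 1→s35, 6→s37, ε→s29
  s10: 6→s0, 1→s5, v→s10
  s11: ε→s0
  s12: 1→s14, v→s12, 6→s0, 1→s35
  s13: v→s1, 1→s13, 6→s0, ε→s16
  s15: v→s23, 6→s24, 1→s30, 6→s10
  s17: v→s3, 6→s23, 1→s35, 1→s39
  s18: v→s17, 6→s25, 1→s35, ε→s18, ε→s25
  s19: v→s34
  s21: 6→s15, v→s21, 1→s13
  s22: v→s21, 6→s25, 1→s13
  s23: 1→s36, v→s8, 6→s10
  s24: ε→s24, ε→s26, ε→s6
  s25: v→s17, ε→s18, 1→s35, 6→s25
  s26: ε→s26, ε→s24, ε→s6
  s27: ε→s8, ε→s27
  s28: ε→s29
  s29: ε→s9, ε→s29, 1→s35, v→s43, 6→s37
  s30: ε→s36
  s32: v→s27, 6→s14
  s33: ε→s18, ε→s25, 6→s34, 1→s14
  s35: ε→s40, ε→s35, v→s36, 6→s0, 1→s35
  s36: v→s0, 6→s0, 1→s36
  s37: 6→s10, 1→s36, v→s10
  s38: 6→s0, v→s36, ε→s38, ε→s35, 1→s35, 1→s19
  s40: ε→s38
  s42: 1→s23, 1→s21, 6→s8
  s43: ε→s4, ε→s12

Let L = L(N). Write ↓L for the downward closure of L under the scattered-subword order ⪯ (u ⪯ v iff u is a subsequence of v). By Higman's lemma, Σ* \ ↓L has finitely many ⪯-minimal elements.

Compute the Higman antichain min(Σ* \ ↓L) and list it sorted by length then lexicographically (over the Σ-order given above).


|Q|=44, |F|=19, |δ|=108 (33 ε).
min D↑ (17 st, q0=0, F={5}): 0:1→1,v→2,6→3 1:1→1,v→4,6→5 2:1→1,v→2,6→6 3:1→7,v→8,6→3 4:1→4,v→9,6→5 5:1→5,v→5,6→5 6:1→10,v→11,6→12 7:1→7,v→10,6→5 8:1→7,v→13,6→11 9:1→7,v→9,6→5 10:1→10,v→5,6→5 11:1→10,v→14,6→12 12:1→10,v→12,6→5 13:1→7,v→15,6→14 14:1→10,v→16,6→12 15:1→7,v→9,6→16 16:1→10,v→12,6→12.
'16': run [35, 19, 3] end={s0,s11,s16} rej; 2/2 single-dels accept.
'v61v': N↓-sim [35, 32, 14, 5, 2] end={s0,s11} rej; 4/4 single-dels accept.
'v666': |S_i|=[35, 32, 14, 8, 2] end={s0,s11} rej; 4/4 del acc.
'61vv': N↓-sim [35, 31, 15, 4, 2] end={s0,s11} ∉↓L; 4/4 del acc.
'1vv1vv': N↓-sim [35, 19, 12, 10, 9, 4, 2] end={s0,s11} ∉↓L; 6/6 single-dels accept.
'6vvvv6': |S_i|=[35, 31, 26, 23, 18, 14, 2] end={s0,s11} ∉↓L; 6/6 del acc.
6 obstructions.

A = [16, v61v, v666, 61vv, 1vv1vv, 6vvvv6].


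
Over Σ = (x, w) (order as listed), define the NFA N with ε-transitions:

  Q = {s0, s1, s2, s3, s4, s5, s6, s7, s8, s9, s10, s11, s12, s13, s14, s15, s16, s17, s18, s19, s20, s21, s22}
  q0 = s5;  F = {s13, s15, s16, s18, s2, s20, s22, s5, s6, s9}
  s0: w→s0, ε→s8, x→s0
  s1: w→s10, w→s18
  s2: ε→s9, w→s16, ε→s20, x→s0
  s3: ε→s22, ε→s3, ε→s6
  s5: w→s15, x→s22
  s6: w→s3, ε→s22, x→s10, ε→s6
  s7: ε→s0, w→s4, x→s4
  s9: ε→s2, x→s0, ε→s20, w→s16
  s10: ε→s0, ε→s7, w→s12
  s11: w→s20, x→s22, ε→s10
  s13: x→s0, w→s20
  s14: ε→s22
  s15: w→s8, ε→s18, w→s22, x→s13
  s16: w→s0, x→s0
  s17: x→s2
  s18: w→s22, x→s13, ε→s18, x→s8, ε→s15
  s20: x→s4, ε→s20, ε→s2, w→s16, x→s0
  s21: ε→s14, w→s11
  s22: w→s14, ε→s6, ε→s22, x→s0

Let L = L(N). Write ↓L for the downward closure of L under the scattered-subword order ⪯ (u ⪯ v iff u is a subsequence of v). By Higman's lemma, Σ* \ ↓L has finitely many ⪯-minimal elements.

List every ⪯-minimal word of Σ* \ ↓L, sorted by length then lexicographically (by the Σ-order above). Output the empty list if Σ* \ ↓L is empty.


|Q|=23, |F|=10, |δ|=57 (23 ε).
min D↑ (7 st, q0=0, F={3}): 0:x→1,w→2 1:x→3,w→1 2:x→4,w→1 3:x→3,w→3 4:x→3,w→5 5:x→3,w→6 6:x→3,w→3 (ε-aug+det+¬).
'xx': run [18, 15, 6] end={s0,s10,s12,s4,s7,s8} rej; 2/2 del acc.
'wwx': |S_i|=[18, 17, 14, 6] end={s0,s10,s12,s4,s7,s8} rej; 3/3 single-dels accept.
'wxwww': |S_i|=[18, 17, 11, 8, 3, 2] end={s0,s8} rej; 5/5 single-dels accept.
3 words, ⪯-incomp.

Antichain: [xx, wwx, wxwww].


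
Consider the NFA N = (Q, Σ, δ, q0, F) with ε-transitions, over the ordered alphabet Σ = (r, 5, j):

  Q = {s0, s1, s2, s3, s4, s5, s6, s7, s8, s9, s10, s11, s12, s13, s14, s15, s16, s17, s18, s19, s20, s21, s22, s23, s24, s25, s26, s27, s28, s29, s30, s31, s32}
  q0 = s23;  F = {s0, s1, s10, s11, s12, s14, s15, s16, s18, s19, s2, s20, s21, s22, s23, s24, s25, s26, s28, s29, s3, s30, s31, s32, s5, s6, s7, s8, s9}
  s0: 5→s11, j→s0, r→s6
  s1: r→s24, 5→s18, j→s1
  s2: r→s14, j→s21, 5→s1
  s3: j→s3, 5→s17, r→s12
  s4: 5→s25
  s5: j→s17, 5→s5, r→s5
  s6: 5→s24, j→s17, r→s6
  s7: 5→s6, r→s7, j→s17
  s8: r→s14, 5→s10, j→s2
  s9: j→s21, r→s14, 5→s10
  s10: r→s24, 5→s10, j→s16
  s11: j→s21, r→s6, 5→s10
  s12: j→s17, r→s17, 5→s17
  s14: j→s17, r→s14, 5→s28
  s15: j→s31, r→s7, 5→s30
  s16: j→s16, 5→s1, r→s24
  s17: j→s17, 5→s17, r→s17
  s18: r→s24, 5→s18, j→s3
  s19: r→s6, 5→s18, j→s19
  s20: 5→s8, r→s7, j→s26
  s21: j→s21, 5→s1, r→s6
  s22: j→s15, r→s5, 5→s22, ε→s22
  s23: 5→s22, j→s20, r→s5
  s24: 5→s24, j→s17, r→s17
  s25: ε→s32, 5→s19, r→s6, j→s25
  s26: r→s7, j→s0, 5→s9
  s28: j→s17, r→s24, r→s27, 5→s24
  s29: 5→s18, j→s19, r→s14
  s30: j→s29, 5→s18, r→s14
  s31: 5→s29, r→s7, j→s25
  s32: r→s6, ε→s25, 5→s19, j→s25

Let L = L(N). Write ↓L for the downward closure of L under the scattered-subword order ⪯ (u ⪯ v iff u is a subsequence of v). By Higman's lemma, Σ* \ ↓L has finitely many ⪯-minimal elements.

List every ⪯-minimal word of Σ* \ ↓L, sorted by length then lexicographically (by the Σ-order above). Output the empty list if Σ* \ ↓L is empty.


Antichain: [rj, jr55r, j55rr, 5j55j5, jjjr5r].

|Q|=33, |F|=29, |δ|=95 (3 ε).
min D↑ (29 st, q0=0, F={4}): 0:r→1,5→2,j→3 1:r→1,5→1,j→4 2:r→1,5→2,j→5 3:r→6,5→7,j→8 4:r→4,5→4,j→4 5:r→6,5→9,j→10 6:r→6,5→11,j→4 7:r→12,5→13,j→14 8:r→6,5→15,j→16 9:r→12,5→17,j→18 10:r→6,5→18,j→19 11:r→11,5→20,j→4 12:r→12,5→21,j→4 13:r→20,5→13,j→22 14:r→12,5→23,j→24 15:r→12,5→13,j→24 16:r→11,5→25,j→16 17:r→20,5→17,j→26 18:r→12,5→17,j→27 19:r→11,5→27,j→19 20:r→4,5→20,j→4 21:r→20,5→20,j→4 22:r→20,5→23,j→22 23:r→20,5→17,j→23 24:r→11,5→23,j→24 25:r→11,5→13,j→24 26:r→28,5→4,j→26 27:r→11,5→17,j→27 28:r→4,5→4,j→4 (ε-aug+det+¬).
'rj': N↓-sim [31, 9, 1] end={s17} ∉↓L; 2/2 deletions ∈↓L.
'jr55r': |S_i|=[31, 28, 8, 5, 2, 1] end={s17} rej; 5/5 single-dels accept.
'j55rr': |S_i|=[31, 28, 20, 10, 4, 1] end={s17} ∉↓L; 5/5 single-dels accept.
'5j55j5': |S_i|=[31, 27, 21, 13, 7, 3, 1] end={s17} ∉↓L; 6/6 deletions ∈↓L.
'jjjr5r': run [31, 28, 24, 15, 4, 2, 1] end={s17} rej; 6/6 deletions ∈↓L.
5 minimals (antichain).


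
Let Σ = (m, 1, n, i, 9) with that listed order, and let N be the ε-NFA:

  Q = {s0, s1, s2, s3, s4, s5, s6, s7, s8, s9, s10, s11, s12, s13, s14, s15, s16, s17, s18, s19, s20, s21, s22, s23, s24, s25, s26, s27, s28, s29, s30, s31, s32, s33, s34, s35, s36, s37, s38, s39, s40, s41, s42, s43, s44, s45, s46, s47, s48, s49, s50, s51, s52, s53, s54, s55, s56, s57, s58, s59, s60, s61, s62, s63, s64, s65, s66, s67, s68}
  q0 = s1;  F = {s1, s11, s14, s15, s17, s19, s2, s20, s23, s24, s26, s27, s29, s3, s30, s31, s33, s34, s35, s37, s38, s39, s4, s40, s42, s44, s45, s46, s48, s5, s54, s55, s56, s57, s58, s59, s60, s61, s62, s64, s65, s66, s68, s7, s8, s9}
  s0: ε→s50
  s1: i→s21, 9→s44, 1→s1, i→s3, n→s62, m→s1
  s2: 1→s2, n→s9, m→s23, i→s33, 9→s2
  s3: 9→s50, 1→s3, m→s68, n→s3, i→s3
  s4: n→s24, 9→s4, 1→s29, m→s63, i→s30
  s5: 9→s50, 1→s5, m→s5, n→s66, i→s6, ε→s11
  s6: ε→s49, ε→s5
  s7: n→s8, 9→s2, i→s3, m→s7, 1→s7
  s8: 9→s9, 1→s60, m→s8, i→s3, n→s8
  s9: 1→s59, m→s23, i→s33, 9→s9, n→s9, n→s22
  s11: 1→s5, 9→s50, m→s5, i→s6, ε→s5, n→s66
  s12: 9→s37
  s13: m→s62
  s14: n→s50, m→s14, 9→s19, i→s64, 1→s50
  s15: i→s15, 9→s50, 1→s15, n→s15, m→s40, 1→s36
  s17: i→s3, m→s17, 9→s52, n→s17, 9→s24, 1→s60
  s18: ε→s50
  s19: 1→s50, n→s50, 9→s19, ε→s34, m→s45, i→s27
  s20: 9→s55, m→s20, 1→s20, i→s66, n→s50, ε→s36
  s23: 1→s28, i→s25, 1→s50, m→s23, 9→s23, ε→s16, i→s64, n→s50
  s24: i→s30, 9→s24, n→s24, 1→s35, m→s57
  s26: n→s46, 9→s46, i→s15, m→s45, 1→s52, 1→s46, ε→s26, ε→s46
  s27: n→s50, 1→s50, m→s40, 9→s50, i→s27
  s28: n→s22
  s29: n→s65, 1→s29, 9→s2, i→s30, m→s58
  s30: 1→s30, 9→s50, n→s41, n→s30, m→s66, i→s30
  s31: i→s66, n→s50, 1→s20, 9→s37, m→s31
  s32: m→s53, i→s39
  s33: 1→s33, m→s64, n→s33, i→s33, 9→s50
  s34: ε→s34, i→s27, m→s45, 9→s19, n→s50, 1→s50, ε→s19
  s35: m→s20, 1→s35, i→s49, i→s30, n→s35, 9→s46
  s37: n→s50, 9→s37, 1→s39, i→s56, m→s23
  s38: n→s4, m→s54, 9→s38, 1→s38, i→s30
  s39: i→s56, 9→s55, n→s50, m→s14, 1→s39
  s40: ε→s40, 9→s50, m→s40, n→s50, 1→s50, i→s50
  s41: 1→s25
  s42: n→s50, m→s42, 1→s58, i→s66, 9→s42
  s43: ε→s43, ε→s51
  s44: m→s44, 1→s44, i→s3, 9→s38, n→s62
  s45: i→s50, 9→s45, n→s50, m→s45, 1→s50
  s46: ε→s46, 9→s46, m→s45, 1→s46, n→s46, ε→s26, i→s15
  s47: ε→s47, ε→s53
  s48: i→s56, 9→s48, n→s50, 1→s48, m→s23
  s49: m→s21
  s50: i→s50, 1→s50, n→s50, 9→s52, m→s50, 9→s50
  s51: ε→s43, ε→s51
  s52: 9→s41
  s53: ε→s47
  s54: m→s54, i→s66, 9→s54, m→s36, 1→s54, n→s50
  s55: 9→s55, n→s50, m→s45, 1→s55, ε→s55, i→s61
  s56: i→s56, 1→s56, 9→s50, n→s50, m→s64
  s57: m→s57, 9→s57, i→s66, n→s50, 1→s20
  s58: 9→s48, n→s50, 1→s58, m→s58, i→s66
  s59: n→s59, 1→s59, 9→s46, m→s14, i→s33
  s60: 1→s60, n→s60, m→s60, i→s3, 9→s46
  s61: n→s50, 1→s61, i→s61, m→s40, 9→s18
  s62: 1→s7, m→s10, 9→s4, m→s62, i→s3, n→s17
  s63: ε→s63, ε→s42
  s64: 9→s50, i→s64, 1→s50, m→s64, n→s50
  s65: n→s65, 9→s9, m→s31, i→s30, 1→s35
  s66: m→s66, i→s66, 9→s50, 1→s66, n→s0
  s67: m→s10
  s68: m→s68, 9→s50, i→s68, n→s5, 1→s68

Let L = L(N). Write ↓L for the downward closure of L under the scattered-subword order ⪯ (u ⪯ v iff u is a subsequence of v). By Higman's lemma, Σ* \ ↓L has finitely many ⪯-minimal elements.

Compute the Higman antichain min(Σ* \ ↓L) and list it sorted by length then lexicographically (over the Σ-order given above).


Antichain: [i9, n9mn, 99mn, n19m1, imnnn, nn19mi].

|Q|=69, |F|=46, |δ|=282 (26 ε).
min D↑ (44 st, q0=0, F={8}): 0:m→0,1→0,n→1,i→2,9→3 1:m→1,1→4,n→5,i→2,9→6 2:m→7,1→2,n→2,i→2,9→8 3:m→3,1→3,n→1,i→2,9→9 4:m→4,1→4,n→10,i→2,9→11 5:m→5,1→12,n→5,i→2,9→13 6:m→14,1→15,n→13,i→16,9→6 7:m→7,1→7,n→17,i→7,9→8 8:m→8,1→8,n→8,i→8,9→8 9:m→18,1→9,n→6,i→16,9→9 10:m→10,1→12,n→10,i→2,9→19 11:m→20,1→11,n→19,i→21,9→11 12:m→12,1→12,n→12,i→2,9→22 13:m→23,1→24,n→13,i→16,9→13 14:m→14,1→25,n→8,i→26,9→14 15:m→25,1→15,n→27,i→16,9→11 16:m→26,1→16,n→16,i→16,9→8 17:m→17,1→17,n→26,i→17,9→8 18:m→18,1→18,n→8,i→26,9→18 19:m→20,1→28,n→19,i→21,9→19 20:m→20,1→8,n→8,i→29,9→20 21:m→29,1→21,n→21,i→21,9→8 22:m→30,1→22,n→22,i→31,9→22 23:m→23,1→32,n→8,i→26,9→23 24:m→32,1→24,n→24,i→16,9→22 25:m→25,1→25,n→8,i→26,9→33 26:m→26,1→26,n→8,i→26,9→8 27:m→34,1→24,n→27,i→16,9→19 28:m→35,1→28,n→28,i→21,9→22 29:m→29,1→8,n→8,i→29,9→8 30:m→30,1→8,n→8,i→8,9→30 31:m→36,1→31,n→31,i→31,9→8 32:m→32,1→32,n→8,i→26,9→37 33:m→20,1→33,n→8,i→38,9→33 34:m→34,1→32,n→8,i→26,9→39 35:m→35,1→8,n→8,i→29,9→40 36:m→36,1→8,n→8,i→8,9→8 37:m→30,1→37,n→8,i→41,9→37 38:m→29,1→38,n→8,i→38,9→8 39:m→20,1→42,n→8,i→38,9→39 40:m→30,1→8,n→8,i→43,9→40 41:m→36,1→41,n→8,i→41,9→8 42:m→35,1→42,n→8,i→38,9→37 43:m→36,1→8,n→8,i→43,9→8.
'i9': N↓-sim [61, 23, 5] end={s18,s25,s41,s50,s52} rej; 2/2 single-dels accept.
'n9mn': run [61, 57, 46, 32, 6] end={s0,s22,s25,s41,s50,s52} rej; 4/4 deletions ∈↓L.
'99mn': N↓-sim [61, 60, 48, 33, 6] end={s0,s22,s25,s41,s50,s52} — reject; 4/4 del acc.
'n19m1': N↓-sim [61, 57, 49, 30, 15, 6] end={s22,s25,s28,s41,s50,s52} rej; 5/5 single-dels accept.
'imnnn': run [61, 23, 14, 11, 6, 5] end={s0,s25,s41,s50,s52} rej; 5/5 single-dels accept.
'nn19mi': |S_i|=[61, 57, 47, 37, 16, 6, 4] end={s25,s41,s50,s52} rej; 6/6 deletions ∈↓L.
6 minimals (antichain).


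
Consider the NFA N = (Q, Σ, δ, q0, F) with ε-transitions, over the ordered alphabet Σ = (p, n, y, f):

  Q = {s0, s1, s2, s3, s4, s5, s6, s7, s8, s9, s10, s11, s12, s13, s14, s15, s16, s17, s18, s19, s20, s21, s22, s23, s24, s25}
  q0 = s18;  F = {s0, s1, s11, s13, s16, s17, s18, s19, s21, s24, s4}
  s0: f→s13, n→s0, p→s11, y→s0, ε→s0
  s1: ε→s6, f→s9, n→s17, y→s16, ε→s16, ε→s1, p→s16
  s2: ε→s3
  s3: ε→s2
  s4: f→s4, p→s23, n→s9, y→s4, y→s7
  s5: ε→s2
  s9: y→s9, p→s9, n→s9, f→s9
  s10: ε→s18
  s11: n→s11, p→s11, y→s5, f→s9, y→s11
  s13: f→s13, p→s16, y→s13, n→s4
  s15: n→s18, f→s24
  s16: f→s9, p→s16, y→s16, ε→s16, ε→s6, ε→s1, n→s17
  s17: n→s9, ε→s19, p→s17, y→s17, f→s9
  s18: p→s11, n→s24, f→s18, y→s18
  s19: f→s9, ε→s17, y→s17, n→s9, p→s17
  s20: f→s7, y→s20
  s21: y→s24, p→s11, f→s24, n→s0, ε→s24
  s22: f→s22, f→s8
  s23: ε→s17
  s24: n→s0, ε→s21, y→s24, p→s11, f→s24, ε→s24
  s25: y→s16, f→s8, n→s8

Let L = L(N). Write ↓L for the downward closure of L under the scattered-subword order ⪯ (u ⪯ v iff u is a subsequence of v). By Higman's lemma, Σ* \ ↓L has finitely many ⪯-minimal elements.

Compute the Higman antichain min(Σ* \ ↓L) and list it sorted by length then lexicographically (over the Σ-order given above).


|Q|=26, |F|=11, |δ|=76 (17 ε).
min D↑ (9 st, q0=0, F={3}): 0:p→1,n→2,y→0,f→0 1:p→1,n→1,y→1,f→3 2:p→1,n→4,y→2,f→2 3:p→3,n→3,y→3,f→3 4:p→1,n→4,y→4,f→5 5:p→6,n→7,y→5,f→5 6:p→6,n→8,y→6,f→3 7:p→8,n→3,y→7,f→7 8:p→8,n→3,y→8,f→3.
'pf': N↓-sim [18, 11, 1] end={s9} — reject; 2/2 single-dels accept.
'nnfnn': |S_i|=[18, 17, 15, 10, 6, 1] end={s9} — reject; 5/5 del acc.
2 obstructions.

A = [pf, nnfnn].


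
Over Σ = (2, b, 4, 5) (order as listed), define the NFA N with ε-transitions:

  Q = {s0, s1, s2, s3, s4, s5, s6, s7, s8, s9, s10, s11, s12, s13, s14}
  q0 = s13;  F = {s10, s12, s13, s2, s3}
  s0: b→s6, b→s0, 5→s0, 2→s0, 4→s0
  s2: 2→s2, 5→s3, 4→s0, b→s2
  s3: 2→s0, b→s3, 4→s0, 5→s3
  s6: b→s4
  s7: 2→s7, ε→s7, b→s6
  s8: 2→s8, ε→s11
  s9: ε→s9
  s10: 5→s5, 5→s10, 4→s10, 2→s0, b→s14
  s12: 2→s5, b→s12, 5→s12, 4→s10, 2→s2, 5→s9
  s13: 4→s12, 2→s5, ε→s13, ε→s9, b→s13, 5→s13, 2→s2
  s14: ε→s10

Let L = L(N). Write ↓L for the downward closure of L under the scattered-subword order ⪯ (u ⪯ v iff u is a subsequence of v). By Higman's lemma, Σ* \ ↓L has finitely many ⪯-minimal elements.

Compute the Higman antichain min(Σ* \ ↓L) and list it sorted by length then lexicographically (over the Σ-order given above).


|Q|=15, |F|=5, |δ|=39 (6 ε).
min D↑ (6 st, q0=0, F={3}): 0:2→1,b→0,4→2,5→0 1:2→1,b→1,4→3,5→4 2:2→1,b→2,4→5,5→2 3:2→3,b→3,4→3,5→3 4:2→3,b→4,4→3,5→4 5:2→3,b→5,4→5,5→5 (ε-aug+det+¬).
'24': run [11, 6, 3] end={s0,s4,s6} ∉↓L; 2/2 deletions ∈↓L.
'252': |S_i|=[11, 6, 4, 3] end={s0,s4,s6} rej; 3/3 single-dels accept.
'442': run [11, 10, 6, 3] end={s0,s4,s6} — reject; 3/3 deletions ∈↓L.
3 minimals (antichain).

min(Σ*\↓L) = [24, 252, 442].


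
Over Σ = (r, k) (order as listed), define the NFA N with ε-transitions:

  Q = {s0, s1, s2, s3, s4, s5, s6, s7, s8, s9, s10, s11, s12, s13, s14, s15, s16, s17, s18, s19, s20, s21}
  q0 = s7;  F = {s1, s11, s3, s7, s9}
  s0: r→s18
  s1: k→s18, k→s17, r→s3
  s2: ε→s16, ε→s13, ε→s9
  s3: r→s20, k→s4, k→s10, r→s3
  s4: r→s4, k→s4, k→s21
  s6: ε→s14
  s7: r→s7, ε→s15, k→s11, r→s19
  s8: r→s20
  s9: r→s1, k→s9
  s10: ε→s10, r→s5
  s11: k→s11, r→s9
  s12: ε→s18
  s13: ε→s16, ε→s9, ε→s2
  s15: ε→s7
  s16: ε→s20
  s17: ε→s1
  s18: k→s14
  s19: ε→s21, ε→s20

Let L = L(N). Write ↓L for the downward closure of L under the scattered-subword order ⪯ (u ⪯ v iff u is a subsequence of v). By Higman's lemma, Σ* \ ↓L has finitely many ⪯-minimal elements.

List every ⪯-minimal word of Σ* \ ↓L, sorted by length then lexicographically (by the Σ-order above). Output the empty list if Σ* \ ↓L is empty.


|Q|=22, |F|=5, |δ|=36 (15 ε).
min D↑ (6 st, q0=0, F={5}): 0:r→0,k→1 1:r→2,k→1 2:r→3,k→2 3:r→4,k→3 4:r→4,k→5 5:r→5,k→5 (ε-aug+det+¬).
'krrrk': N↓-sim [15, 12, 11, 10, 6, 4] end={s10,s21,s4,s5} rej; 5/5 deletions ∈↓L.
1 words, ⪯-incomp.

min(Σ*\↓L) = [krrrk].


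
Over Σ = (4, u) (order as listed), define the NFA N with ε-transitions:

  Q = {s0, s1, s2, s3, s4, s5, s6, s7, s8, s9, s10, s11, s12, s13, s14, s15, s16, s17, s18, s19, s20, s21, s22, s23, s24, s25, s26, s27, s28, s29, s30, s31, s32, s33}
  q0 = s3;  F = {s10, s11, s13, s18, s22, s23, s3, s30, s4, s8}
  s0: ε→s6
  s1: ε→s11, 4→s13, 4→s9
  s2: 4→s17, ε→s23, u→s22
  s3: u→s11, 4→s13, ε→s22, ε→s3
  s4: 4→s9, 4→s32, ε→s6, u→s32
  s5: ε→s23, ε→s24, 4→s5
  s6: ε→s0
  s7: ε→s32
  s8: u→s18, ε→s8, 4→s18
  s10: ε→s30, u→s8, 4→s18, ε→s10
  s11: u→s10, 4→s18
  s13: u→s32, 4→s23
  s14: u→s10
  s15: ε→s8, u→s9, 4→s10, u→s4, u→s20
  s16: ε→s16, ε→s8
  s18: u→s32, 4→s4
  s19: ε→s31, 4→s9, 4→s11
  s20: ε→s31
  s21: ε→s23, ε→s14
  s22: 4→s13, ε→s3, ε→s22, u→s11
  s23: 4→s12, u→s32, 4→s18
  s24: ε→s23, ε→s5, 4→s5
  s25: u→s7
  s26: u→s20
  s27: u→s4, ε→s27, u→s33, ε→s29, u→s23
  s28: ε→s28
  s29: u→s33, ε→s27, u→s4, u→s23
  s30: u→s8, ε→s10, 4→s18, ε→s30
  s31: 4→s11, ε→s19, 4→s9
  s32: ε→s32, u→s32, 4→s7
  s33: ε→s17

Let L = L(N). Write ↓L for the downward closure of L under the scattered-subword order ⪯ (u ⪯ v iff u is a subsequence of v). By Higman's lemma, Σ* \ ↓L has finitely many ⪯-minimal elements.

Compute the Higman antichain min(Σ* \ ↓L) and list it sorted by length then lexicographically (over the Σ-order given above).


|Q|=34, |F|=10, |δ|=80 (33 ε).
min D↑ (9 st, q0=0, F={4}): 0:4→1,u→2 1:4→3,u→4 2:4→5,u→6 3:4→5,u→4 4:4→4,u→4 5:4→7,u→4 6:4→5,u→8 7:4→4,u→4 8:4→5,u→5 [Hopcroft].
'4u': N↓-sim [16, 10, 2] end={s32,s7} rej; 2/2 del acc.
'u444': run [16, 11, 7, 6, 3] end={s32,s7,s9} — reject; 4/4 deletions ∈↓L.
'44444': run [16, 10, 9, 8, 6, 3] end={s32,s7,s9} rej; 5/5 single-dels accept.
'uuuuu': N↓-sim [16, 11, 10, 8, 7, 2] end={s32,s7} rej; 5/5 single-dels accept.
'uuuu44': run [16, 11, 10, 8, 7, 6, 3] end={s32,s7,s9} ∉↓L; 6/6 single-dels accept.
5 obstructions.

A = [4u, u444, 44444, uuuuu, uuuu44].
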